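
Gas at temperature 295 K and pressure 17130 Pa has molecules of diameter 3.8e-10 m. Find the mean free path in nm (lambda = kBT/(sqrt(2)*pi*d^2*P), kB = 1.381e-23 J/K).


Mean free path: lambda = kB*T / (sqrt(2) * pi * d^2 * P)
lambda = 1.381e-23 * 295 / (sqrt(2) * pi * (3.8e-10)^2 * 17130)
lambda = 3.70703e-07 m
lambda = 370.7 nm

370.7


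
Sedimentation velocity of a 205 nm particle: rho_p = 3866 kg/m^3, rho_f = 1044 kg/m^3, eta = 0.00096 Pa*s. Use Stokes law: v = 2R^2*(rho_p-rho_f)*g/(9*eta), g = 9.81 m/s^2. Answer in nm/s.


Radius R = 205/2 nm = 1.025e-07 m
Density difference = 3866 - 1044 = 2822 kg/m^3
v = 2 * R^2 * (rho_p - rho_f) * g / (9 * eta)
v = 2 * (1.025e-07)^2 * 2822 * 9.81 / (9 * 0.00096)
v = 6.73271e-08 m/s = 67.3271 nm/s

67.3271


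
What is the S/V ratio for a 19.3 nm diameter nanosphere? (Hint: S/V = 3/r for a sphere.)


Radius r = 19.3/2 = 9.65 nm
S/V = 3 / r = 3 / 9.65
S/V = 0.3109 nm^-1

0.3109


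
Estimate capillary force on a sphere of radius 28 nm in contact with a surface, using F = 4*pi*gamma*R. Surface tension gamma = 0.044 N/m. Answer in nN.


Convert radius: R = 28 nm = 2.8e-08 m
F = 4 * pi * gamma * R
F = 4 * pi * 0.044 * 2.8e-08
F = 1.54818e-08 N = 15.4818 nN

15.4818


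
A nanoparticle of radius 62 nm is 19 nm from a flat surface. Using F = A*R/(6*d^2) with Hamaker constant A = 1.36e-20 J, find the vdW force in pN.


Convert to SI: R = 62 nm = 6.2e-08 m, d = 19 nm = 1.9e-08 m
F = A * R / (6 * d^2)
F = 1.36e-20 * 6.2e-08 / (6 * (1.9e-08)^2)
F = 3.89289e-13 N = 0.389 pN

0.389


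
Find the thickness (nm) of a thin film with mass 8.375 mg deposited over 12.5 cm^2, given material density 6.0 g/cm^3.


Convert: m = 8.375 mg = 8.3750e-06 kg, A = 12.5 cm^2 = 1.2500e-03 m^2, rho = 6.0 g/cm^3 = 6000 kg/m^3
t = m / (A * rho)
t = 8.3750e-06 / (1.2500e-03 * 6000)
t = 1.1167e-06 m = 1116.7 nm

1116.7


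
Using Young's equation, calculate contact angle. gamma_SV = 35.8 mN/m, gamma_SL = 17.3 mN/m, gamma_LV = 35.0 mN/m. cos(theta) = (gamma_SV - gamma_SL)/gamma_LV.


cos(theta) = (gamma_SV - gamma_SL) / gamma_LV
cos(theta) = (35.8 - 17.3) / 35.0
cos(theta) = 0.528571
theta = arccos(0.528571) = 58.09 degrees

58.09


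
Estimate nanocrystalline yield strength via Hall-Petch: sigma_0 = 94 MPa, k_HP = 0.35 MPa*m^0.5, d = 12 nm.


d = 12 nm = 1.2e-08 m
sqrt(d) = 0.0001095445
Hall-Petch contribution = k / sqrt(d) = 0.35 / 0.0001095445 = 3195.0 MPa
sigma = sigma_0 + k/sqrt(d) = 94 + 3195.0 = 3289.0 MPa

3289.0


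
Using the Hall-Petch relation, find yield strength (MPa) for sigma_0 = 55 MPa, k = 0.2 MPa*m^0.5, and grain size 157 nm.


d = 157 nm = 1.57e-07 m
sqrt(d) = 0.0003962323
Hall-Petch contribution = k / sqrt(d) = 0.2 / 0.0003962323 = 504.8 MPa
sigma = sigma_0 + k/sqrt(d) = 55 + 504.8 = 559.8 MPa

559.8


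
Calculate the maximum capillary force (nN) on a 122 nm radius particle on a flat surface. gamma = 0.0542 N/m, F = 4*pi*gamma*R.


Convert radius: R = 122 nm = 1.22e-07 m
F = 4 * pi * gamma * R
F = 4 * pi * 0.0542 * 1.22e-07
F = 8.30939e-08 N = 83.0939 nN

83.0939


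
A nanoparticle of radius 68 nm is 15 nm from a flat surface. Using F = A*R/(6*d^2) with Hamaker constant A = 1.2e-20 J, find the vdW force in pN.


Convert to SI: R = 68 nm = 6.8e-08 m, d = 15 nm = 1.5e-08 m
F = A * R / (6 * d^2)
F = 1.2e-20 * 6.8e-08 / (6 * (1.5e-08)^2)
F = 6.04444e-13 N = 0.604 pN

0.604


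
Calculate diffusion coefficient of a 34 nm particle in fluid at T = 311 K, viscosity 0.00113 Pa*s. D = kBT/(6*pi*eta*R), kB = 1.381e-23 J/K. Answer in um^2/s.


Radius R = 34/2 = 17 nm = 1.7e-08 m
D = kB*T / (6*pi*eta*R)
D = 1.381e-23 * 311 / (6 * pi * 0.00113 * 1.7e-08)
D = 1.18611e-11 m^2/s = 11.861 um^2/s

11.861


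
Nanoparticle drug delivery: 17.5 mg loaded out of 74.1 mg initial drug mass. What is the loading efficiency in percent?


Drug loading efficiency = (drug loaded / drug initial) * 100
DLE = 17.5 / 74.1 * 100
DLE = 0.2362 * 100
DLE = 23.62%

23.62


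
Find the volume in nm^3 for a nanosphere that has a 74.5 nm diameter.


Radius r = 74.5/2 = 37.25 nm
Volume V = (4/3) * pi * r^3
V = (4/3) * pi * (37.25)^3
V = 216504.76 nm^3

216504.76


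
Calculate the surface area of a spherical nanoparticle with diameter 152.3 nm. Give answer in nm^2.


Radius r = 152.3/2 = 76.15 nm
Surface area SA = 4 * pi * r^2
SA = 4 * pi * (76.15)^2
SA = 72870.15 nm^2

72870.15


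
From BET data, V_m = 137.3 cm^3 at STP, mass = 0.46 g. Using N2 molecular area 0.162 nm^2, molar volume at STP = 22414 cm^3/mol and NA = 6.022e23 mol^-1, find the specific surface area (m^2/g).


Number of moles in monolayer = V_m / 22414 = 137.3 / 22414 = 0.00612564
Number of molecules = moles * NA = 0.00612564 * 6.022e23
SA = molecules * sigma / mass
SA = (137.3 / 22414) * 6.022e23 * 0.162e-18 / 0.46
SA = 1299.1 m^2/g

1299.1


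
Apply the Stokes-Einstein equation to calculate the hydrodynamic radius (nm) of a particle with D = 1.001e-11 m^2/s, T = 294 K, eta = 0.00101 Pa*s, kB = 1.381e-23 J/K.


Stokes-Einstein: R = kB*T / (6*pi*eta*D)
R = 1.381e-23 * 294 / (6 * pi * 0.00101 * 1.001e-11)
R = 2.13051e-08 m = 21.31 nm

21.31


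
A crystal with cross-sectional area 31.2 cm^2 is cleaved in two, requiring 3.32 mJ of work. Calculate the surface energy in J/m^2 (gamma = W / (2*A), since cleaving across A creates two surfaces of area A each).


Convert: A = 31.2 cm^2 = 0.00312 m^2, W = 3.32 mJ = 0.00332 J
Cleaving exposes two faces of area A, so total new surface = 2*A and gamma = W / (2*A)
gamma = 0.00332 / (2 * 0.00312)
gamma = 0.532 J/m^2

0.532


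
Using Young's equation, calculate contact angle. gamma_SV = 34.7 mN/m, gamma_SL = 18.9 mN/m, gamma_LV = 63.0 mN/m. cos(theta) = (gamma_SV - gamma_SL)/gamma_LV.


cos(theta) = (gamma_SV - gamma_SL) / gamma_LV
cos(theta) = (34.7 - 18.9) / 63.0
cos(theta) = 0.250794
theta = arccos(0.250794) = 75.48 degrees

75.48


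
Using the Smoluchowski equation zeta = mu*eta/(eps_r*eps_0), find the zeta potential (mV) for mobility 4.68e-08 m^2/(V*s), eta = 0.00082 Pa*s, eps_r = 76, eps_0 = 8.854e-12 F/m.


Smoluchowski equation: zeta = mu * eta / (eps_r * eps_0)
zeta = 4.68e-08 * 0.00082 / (76 * 8.854e-12)
zeta = 0.05703 V = 57.03 mV

57.03


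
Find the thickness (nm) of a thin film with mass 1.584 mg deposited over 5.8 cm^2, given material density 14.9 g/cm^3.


Convert: m = 1.584 mg = 1.5840e-06 kg, A = 5.8 cm^2 = 5.8000e-04 m^2, rho = 14.9 g/cm^3 = 14900 kg/m^3
t = m / (A * rho)
t = 1.5840e-06 / (5.8000e-04 * 14900)
t = 1.8329e-07 m = 183.3 nm

183.3


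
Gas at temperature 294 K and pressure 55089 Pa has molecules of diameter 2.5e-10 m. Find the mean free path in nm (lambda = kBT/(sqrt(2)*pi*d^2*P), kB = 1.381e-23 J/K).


Mean free path: lambda = kB*T / (sqrt(2) * pi * d^2 * P)
lambda = 1.381e-23 * 294 / (sqrt(2) * pi * (2.5e-10)^2 * 55089)
lambda = 2.65419e-07 m
lambda = 265.42 nm

265.42


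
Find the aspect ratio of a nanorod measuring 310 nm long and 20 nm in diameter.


Aspect ratio AR = length / diameter
AR = 310 / 20
AR = 15.5

15.5


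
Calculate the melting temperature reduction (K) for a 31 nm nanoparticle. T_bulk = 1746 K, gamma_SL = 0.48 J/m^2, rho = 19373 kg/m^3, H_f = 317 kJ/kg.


Radius R = 31/2 = 15.5 nm = 1.55e-08 m
Convert H_f = 317 kJ/kg = 317000 J/kg
dT = 2 * gamma_SL * T_bulk / (rho * H_f * R)
dT = 2 * 0.48 * 1746 / (19373 * 317000 * 1.55e-08)
dT = 17.6 K

17.6


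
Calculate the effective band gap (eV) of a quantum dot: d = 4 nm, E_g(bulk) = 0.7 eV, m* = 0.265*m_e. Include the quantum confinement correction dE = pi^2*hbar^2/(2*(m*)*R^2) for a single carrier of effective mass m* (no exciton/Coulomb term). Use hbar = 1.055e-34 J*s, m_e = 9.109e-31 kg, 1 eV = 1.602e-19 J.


Radius R = 4/2 nm = 2e-09 m
Confinement energy dE = pi^2 * hbar^2 / (2 * m_eff * m_e * R^2)
dE = pi^2 * (1.055e-34)^2 / (2 * 0.265 * 9.109e-31 * (2e-09)^2) J, divided by 1.602e-19 J/eV
dE = 0.3551 eV
Total band gap = E_g(bulk) + dE = 0.7 + 0.3551 = 1.0551 eV

1.0551


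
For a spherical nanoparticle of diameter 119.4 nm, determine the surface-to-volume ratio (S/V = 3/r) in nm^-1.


Radius r = 119.4/2 = 59.7 nm
S/V = 3 / r = 3 / 59.7
S/V = 0.0503 nm^-1

0.0503


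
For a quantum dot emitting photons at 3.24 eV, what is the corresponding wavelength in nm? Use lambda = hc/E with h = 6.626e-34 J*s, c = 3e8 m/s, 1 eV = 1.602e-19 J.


Convert energy: E = 3.24 eV = 3.24 * 1.602e-19 = 5.19048e-19 J
lambda = h*c / E = 6.626e-34 * 3e8 / 5.19048e-19
lambda = 3.8297e-07 m = 383.0 nm

383.0


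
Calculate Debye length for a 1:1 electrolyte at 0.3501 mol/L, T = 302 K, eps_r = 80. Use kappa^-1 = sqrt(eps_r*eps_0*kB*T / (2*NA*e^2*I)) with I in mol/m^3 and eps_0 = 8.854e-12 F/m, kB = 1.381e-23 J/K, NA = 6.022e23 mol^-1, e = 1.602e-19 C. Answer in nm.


Ionic strength I = 0.3501 * 1^2 * 1000 = 350.1 mol/m^3
kappa^-1 = sqrt(80 * 8.854e-12 * 1.381e-23 * 302 / (2 * 6.022e23 * (1.602e-19)^2 * 350.1))
kappa^-1 = 0.522 nm

0.522


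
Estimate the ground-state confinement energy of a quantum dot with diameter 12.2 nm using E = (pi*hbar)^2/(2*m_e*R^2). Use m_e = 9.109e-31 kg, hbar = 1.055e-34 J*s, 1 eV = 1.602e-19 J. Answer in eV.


Radius R = 12.2/2 = 6.1 nm = 6.1e-09 m
E = (pi * 1.055e-34)^2 / (2 * 9.109e-31 * (6.1e-09)^2)
E(J) = 1.62048e-21
E = E(J) / 1.602e-19 = 0.0101 eV

0.0101


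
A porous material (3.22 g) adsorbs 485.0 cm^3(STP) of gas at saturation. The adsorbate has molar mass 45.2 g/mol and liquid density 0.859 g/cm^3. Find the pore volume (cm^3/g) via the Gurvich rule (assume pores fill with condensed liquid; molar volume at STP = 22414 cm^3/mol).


Moles adsorbed n = V_ads / 22414 = 485.0 / 22414 = 2.163826e-02 mol
Liquid volume V_liq = n * M / rho_liq = 2.163826e-02 * 45.2 / 0.859 = 1.13859 cm^3
Specific pore volume V_pore = V_liq / m_sample = 1.13859 / 3.22
V_pore = 0.3536 cm^3/g

0.3536


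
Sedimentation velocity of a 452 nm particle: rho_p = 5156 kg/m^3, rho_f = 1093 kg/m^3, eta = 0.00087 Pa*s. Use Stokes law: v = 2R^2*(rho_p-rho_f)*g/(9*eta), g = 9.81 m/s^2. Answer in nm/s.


Radius R = 452/2 nm = 2.26e-07 m
Density difference = 5156 - 1093 = 4063 kg/m^3
v = 2 * R^2 * (rho_p - rho_f) * g / (9 * eta)
v = 2 * (2.26e-07)^2 * 4063 * 9.81 / (9 * 0.00087)
v = 5.19997e-07 m/s = 519.9971 nm/s

519.9971


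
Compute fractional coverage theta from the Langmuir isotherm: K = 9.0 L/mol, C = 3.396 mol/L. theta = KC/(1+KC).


Langmuir isotherm: theta = K*C / (1 + K*C)
K*C = 9.0 * 3.396 = 30.564
theta = 30.564 / (1 + 30.564) = 30.564 / 31.564
theta = 0.9683

0.9683


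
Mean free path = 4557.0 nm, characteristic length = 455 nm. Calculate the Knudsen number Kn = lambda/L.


Knudsen number Kn = lambda / L
Kn = 4557.0 / 455
Kn = 10.0154

10.0154


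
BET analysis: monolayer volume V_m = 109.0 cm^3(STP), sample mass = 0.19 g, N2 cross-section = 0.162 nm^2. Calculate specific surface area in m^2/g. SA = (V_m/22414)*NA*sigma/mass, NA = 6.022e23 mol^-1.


Number of moles in monolayer = V_m / 22414 = 109.0 / 22414 = 0.00486303
Number of molecules = moles * NA = 0.00486303 * 6.022e23
SA = molecules * sigma / mass
SA = (109.0 / 22414) * 6.022e23 * 0.162e-18 / 0.19
SA = 2496.9 m^2/g

2496.9


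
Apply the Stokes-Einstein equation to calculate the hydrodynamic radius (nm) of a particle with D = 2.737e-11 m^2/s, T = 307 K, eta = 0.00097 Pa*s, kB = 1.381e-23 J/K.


Stokes-Einstein: R = kB*T / (6*pi*eta*D)
R = 1.381e-23 * 307 / (6 * pi * 0.00097 * 2.737e-11)
R = 8.47197e-09 m = 8.47 nm

8.47


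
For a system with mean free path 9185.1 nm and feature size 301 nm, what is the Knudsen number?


Knudsen number Kn = lambda / L
Kn = 9185.1 / 301
Kn = 30.5153

30.5153


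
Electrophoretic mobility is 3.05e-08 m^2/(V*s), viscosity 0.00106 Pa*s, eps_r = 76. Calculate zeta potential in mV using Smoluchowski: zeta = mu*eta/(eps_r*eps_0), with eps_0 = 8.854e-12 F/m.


Smoluchowski equation: zeta = mu * eta / (eps_r * eps_0)
zeta = 3.05e-08 * 0.00106 / (76 * 8.854e-12)
zeta = 0.048045 V = 48.05 mV

48.05


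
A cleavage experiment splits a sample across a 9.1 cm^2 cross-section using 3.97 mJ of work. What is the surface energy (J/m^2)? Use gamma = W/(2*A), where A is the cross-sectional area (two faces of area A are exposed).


Convert: A = 9.1 cm^2 = 0.00091 m^2, W = 3.97 mJ = 0.00397 J
Cleaving exposes two faces of area A, so total new surface = 2*A and gamma = W / (2*A)
gamma = 0.00397 / (2 * 0.00091)
gamma = 2.181 J/m^2

2.181


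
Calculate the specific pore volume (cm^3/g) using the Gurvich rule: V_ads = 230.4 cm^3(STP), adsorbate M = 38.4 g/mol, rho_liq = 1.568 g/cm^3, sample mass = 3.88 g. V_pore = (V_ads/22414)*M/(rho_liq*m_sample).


Moles adsorbed n = V_ads / 22414 = 230.4 / 22414 = 1.027929e-02 mol
Liquid volume V_liq = n * M / rho_liq = 1.027929e-02 * 38.4 / 1.568 = 0.25174 cm^3
Specific pore volume V_pore = V_liq / m_sample = 0.25174 / 3.88
V_pore = 0.0649 cm^3/g

0.0649


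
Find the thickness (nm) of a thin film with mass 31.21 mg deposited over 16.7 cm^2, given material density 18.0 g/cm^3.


Convert: m = 31.21 mg = 3.1210e-05 kg, A = 16.7 cm^2 = 1.6700e-03 m^2, rho = 18.0 g/cm^3 = 18000 kg/m^3
t = m / (A * rho)
t = 3.1210e-05 / (1.6700e-03 * 18000)
t = 1.0383e-06 m = 1038.3 nm

1038.3


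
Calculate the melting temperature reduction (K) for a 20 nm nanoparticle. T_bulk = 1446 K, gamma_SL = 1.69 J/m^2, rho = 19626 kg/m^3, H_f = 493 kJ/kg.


Radius R = 20/2 = 10 nm = 1e-08 m
Convert H_f = 493 kJ/kg = 493000 J/kg
dT = 2 * gamma_SL * T_bulk / (rho * H_f * R)
dT = 2 * 1.69 * 1446 / (19626 * 493000 * 1e-08)
dT = 50.5 K

50.5


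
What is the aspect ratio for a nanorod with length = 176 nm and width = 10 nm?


Aspect ratio AR = length / diameter
AR = 176 / 10
AR = 17.6

17.6


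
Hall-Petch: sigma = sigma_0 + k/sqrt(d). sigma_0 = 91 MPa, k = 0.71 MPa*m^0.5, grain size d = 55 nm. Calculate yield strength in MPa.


d = 55 nm = 5.5e-08 m
sqrt(d) = 0.0002345208
Hall-Petch contribution = k / sqrt(d) = 0.71 / 0.0002345208 = 3027.5 MPa
sigma = sigma_0 + k/sqrt(d) = 91 + 3027.5 = 3118.5 MPa

3118.5


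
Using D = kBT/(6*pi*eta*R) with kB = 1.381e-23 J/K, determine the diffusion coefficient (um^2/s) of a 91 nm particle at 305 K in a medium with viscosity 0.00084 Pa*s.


Radius R = 91/2 = 45.5 nm = 4.55e-08 m
D = kB*T / (6*pi*eta*R)
D = 1.381e-23 * 305 / (6 * pi * 0.00084 * 4.55e-08)
D = 5.84658e-12 m^2/s = 5.847 um^2/s

5.847


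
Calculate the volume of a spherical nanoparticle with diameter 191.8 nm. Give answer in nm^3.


Radius r = 191.8/2 = 95.9 nm
Volume V = (4/3) * pi * r^3
V = (4/3) * pi * (95.9)^3
V = 3694404.38 nm^3

3694404.38


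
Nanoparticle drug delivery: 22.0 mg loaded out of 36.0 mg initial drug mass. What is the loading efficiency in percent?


Drug loading efficiency = (drug loaded / drug initial) * 100
DLE = 22.0 / 36.0 * 100
DLE = 0.6111 * 100
DLE = 61.11%

61.11


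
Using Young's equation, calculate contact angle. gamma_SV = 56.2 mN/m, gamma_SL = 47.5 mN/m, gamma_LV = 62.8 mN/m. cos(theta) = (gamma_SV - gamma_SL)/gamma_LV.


cos(theta) = (gamma_SV - gamma_SL) / gamma_LV
cos(theta) = (56.2 - 47.5) / 62.8
cos(theta) = 0.138535
theta = arccos(0.138535) = 82.04 degrees

82.04


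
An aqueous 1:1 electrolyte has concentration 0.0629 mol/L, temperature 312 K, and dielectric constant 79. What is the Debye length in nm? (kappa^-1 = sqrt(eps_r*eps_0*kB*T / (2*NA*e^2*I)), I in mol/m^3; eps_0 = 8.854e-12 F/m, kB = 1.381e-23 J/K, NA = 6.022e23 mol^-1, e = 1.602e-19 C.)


Ionic strength I = 0.0629 * 1^2 * 1000 = 62.9 mol/m^3
kappa^-1 = sqrt(79 * 8.854e-12 * 1.381e-23 * 312 / (2 * 6.022e23 * (1.602e-19)^2 * 62.9))
kappa^-1 = 1.245 nm

1.245


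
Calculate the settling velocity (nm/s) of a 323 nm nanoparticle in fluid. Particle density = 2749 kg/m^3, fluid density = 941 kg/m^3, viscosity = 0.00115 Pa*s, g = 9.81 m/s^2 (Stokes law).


Radius R = 323/2 nm = 1.615e-07 m
Density difference = 2749 - 941 = 1808 kg/m^3
v = 2 * R^2 * (rho_p - rho_f) * g / (9 * eta)
v = 2 * (1.615e-07)^2 * 1808 * 9.81 / (9 * 0.00115)
v = 8.93927e-08 m/s = 89.3927 nm/s

89.3927


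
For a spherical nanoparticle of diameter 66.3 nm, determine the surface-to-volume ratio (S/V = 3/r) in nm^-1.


Radius r = 66.3/2 = 33.15 nm
S/V = 3 / r = 3 / 33.15
S/V = 0.0905 nm^-1

0.0905


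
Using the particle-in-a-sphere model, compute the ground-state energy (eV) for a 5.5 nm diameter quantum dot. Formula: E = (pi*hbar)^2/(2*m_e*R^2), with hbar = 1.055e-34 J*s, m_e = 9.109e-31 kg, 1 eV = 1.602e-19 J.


Radius R = 5.5/2 = 2.75 nm = 2.75e-09 m
E = (pi * 1.055e-34)^2 / (2 * 9.109e-31 * (2.75e-09)^2)
E(J) = 7.97331e-21
E = E(J) / 1.602e-19 = 0.0498 eV

0.0498


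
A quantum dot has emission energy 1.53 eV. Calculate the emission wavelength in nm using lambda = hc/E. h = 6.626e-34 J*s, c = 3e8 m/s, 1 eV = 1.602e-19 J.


Convert energy: E = 1.53 eV = 1.53 * 1.602e-19 = 2.45106e-19 J
lambda = h*c / E = 6.626e-34 * 3e8 / 2.45106e-19
lambda = 8.10996e-07 m = 811.0 nm

811.0


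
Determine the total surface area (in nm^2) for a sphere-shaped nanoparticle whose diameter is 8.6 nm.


Radius r = 8.6/2 = 4.3 nm
Surface area SA = 4 * pi * r^2
SA = 4 * pi * (4.3)^2
SA = 232.35 nm^2

232.35


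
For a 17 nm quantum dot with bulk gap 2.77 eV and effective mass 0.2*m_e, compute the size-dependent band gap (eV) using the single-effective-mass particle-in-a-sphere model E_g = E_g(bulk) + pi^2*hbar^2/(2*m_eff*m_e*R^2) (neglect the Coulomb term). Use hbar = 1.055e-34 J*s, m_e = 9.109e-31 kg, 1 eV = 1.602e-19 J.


Radius R = 17/2 nm = 8.5e-09 m
Confinement energy dE = pi^2 * hbar^2 / (2 * m_eff * m_e * R^2)
dE = pi^2 * (1.055e-34)^2 / (2 * 0.2 * 9.109e-31 * (8.5e-09)^2) J, divided by 1.602e-19 J/eV
dE = 0.026 eV
Total band gap = E_g(bulk) + dE = 2.77 + 0.026 = 2.796 eV

2.796


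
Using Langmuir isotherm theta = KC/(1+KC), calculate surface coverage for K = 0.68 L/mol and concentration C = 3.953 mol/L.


Langmuir isotherm: theta = K*C / (1 + K*C)
K*C = 0.68 * 3.953 = 2.68804
theta = 2.68804 / (1 + 2.68804) = 2.68804 / 3.68804
theta = 0.7289

0.7289


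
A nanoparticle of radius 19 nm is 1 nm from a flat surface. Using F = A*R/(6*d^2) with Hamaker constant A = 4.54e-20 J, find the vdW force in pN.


Convert to SI: R = 19 nm = 1.9e-08 m, d = 1 nm = 1e-09 m
F = A * R / (6 * d^2)
F = 4.54e-20 * 1.9e-08 / (6 * (1e-09)^2)
F = 1.43767e-10 N = 143.767 pN

143.767


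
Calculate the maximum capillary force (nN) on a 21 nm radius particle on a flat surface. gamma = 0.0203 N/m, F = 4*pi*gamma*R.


Convert radius: R = 21 nm = 2.1e-08 m
F = 4 * pi * gamma * R
F = 4 * pi * 0.0203 * 2.1e-08
F = 5.35704e-09 N = 5.357 nN

5.357


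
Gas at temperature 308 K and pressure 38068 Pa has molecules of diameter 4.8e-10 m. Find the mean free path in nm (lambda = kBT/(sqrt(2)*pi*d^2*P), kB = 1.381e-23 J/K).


Mean free path: lambda = kB*T / (sqrt(2) * pi * d^2 * P)
lambda = 1.381e-23 * 308 / (sqrt(2) * pi * (4.8e-10)^2 * 38068)
lambda = 1.09153e-07 m
lambda = 109.15 nm

109.15


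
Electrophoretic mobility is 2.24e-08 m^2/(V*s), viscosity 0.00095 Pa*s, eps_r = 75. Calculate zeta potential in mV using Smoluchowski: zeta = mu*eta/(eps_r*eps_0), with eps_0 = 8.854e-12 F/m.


Smoluchowski equation: zeta = mu * eta / (eps_r * eps_0)
zeta = 2.24e-08 * 0.00095 / (75 * 8.854e-12)
zeta = 0.032046 V = 32.05 mV

32.05


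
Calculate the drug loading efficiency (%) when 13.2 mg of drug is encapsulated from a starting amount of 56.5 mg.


Drug loading efficiency = (drug loaded / drug initial) * 100
DLE = 13.2 / 56.5 * 100
DLE = 0.2336 * 100
DLE = 23.36%

23.36


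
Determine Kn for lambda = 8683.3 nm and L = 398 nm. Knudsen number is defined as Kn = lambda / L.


Knudsen number Kn = lambda / L
Kn = 8683.3 / 398
Kn = 21.8173

21.8173


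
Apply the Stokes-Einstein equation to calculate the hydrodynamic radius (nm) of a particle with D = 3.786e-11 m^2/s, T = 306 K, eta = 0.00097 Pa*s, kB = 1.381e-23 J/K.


Stokes-Einstein: R = kB*T / (6*pi*eta*D)
R = 1.381e-23 * 306 / (6 * pi * 0.00097 * 3.786e-11)
R = 6.10466e-09 m = 6.1 nm

6.1


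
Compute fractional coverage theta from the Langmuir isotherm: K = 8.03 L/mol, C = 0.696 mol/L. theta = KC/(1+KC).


Langmuir isotherm: theta = K*C / (1 + K*C)
K*C = 8.03 * 0.696 = 5.58888
theta = 5.58888 / (1 + 5.58888) = 5.58888 / 6.58888
theta = 0.8482

0.8482


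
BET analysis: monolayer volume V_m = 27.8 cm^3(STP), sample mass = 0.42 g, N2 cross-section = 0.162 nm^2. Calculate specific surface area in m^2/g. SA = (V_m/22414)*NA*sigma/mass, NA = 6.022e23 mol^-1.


Number of moles in monolayer = V_m / 22414 = 27.8 / 22414 = 0.0012403
Number of molecules = moles * NA = 0.0012403 * 6.022e23
SA = molecules * sigma / mass
SA = (27.8 / 22414) * 6.022e23 * 0.162e-18 / 0.42
SA = 288.1 m^2/g

288.1


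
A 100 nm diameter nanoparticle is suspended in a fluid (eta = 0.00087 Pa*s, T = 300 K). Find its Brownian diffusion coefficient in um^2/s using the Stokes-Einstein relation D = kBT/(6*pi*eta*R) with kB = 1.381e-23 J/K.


Radius R = 100/2 = 50 nm = 5e-08 m
D = kB*T / (6*pi*eta*R)
D = 1.381e-23 * 300 / (6 * pi * 0.00087 * 5e-08)
D = 5.05271e-12 m^2/s = 5.053 um^2/s

5.053


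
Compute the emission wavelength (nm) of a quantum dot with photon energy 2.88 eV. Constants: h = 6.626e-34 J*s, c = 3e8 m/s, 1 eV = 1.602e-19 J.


Convert energy: E = 2.88 eV = 2.88 * 1.602e-19 = 4.61376e-19 J
lambda = h*c / E = 6.626e-34 * 3e8 / 4.61376e-19
lambda = 4.30842e-07 m = 430.8 nm

430.8


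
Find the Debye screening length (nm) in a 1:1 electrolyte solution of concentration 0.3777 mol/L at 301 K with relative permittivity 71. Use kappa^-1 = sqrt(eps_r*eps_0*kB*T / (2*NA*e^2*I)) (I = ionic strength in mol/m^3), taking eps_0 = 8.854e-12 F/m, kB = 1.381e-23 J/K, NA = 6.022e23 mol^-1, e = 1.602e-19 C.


Ionic strength I = 0.3777 * 1^2 * 1000 = 377.7 mol/m^3
kappa^-1 = sqrt(71 * 8.854e-12 * 1.381e-23 * 301 / (2 * 6.022e23 * (1.602e-19)^2 * 377.7))
kappa^-1 = 0.473 nm

0.473


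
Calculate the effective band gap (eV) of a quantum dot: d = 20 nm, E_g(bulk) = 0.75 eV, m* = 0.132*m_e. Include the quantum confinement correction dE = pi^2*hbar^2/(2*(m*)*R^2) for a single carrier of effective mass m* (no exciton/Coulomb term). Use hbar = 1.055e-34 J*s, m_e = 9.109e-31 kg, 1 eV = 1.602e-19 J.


Radius R = 20/2 nm = 1e-08 m
Confinement energy dE = pi^2 * hbar^2 / (2 * m_eff * m_e * R^2)
dE = pi^2 * (1.055e-34)^2 / (2 * 0.132 * 9.109e-31 * (1e-08)^2) J, divided by 1.602e-19 J/eV
dE = 0.0285 eV
Total band gap = E_g(bulk) + dE = 0.75 + 0.0285 = 0.7785 eV

0.7785


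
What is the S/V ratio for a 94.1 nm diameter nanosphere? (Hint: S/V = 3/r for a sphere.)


Radius r = 94.1/2 = 47.05 nm
S/V = 3 / r = 3 / 47.05
S/V = 0.0638 nm^-1

0.0638


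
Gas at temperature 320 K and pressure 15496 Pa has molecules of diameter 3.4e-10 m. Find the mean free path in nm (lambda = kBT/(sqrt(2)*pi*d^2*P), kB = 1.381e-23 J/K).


Mean free path: lambda = kB*T / (sqrt(2) * pi * d^2 * P)
lambda = 1.381e-23 * 320 / (sqrt(2) * pi * (3.4e-10)^2 * 15496)
lambda = 5.55266e-07 m
lambda = 555.27 nm

555.27


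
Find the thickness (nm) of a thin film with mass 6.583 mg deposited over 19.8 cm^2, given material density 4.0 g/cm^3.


Convert: m = 6.583 mg = 6.5830e-06 kg, A = 19.8 cm^2 = 1.9800e-03 m^2, rho = 4.0 g/cm^3 = 4000 kg/m^3
t = m / (A * rho)
t = 6.5830e-06 / (1.9800e-03 * 4000)
t = 8.3119e-07 m = 831.2 nm

831.2


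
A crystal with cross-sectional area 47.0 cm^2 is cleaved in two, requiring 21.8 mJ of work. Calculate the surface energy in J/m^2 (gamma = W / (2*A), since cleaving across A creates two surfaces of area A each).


Convert: A = 47.0 cm^2 = 0.0047 m^2, W = 21.8 mJ = 0.0218 J
Cleaving exposes two faces of area A, so total new surface = 2*A and gamma = W / (2*A)
gamma = 0.0218 / (2 * 0.0047)
gamma = 2.319 J/m^2

2.319


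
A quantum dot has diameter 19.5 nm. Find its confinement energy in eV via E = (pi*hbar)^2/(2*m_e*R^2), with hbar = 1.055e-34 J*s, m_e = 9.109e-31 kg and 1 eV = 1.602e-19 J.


Radius R = 19.5/2 = 9.75 nm = 9.75e-09 m
E = (pi * 1.055e-34)^2 / (2 * 9.109e-31 * (9.75e-09)^2)
E(J) = 6.343e-22
E = E(J) / 1.602e-19 = 0.004 eV

0.004


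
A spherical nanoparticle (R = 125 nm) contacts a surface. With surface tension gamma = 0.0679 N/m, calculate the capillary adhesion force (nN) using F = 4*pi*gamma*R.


Convert radius: R = 125 nm = 1.25e-07 m
F = 4 * pi * gamma * R
F = 4 * pi * 0.0679 * 1.25e-07
F = 1.06657e-07 N = 106.6571 nN

106.6571


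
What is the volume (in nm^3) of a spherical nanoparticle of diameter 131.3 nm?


Radius r = 131.3/2 = 65.65 nm
Volume V = (4/3) * pi * r^3
V = (4/3) * pi * (65.65)^3
V = 1185203.16 nm^3

1185203.16


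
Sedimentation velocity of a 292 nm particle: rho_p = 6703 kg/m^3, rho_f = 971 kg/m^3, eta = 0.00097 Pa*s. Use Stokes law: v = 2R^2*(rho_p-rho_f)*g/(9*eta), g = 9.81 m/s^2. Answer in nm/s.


Radius R = 292/2 nm = 1.46e-07 m
Density difference = 6703 - 971 = 5732 kg/m^3
v = 2 * R^2 * (rho_p - rho_f) * g / (9 * eta)
v = 2 * (1.46e-07)^2 * 5732 * 9.81 / (9 * 0.00097)
v = 2.74598e-07 m/s = 274.5975 nm/s

274.5975


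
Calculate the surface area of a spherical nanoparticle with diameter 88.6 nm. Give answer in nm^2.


Radius r = 88.6/2 = 44.3 nm
Surface area SA = 4 * pi * r^2
SA = 4 * pi * (44.3)^2
SA = 24661.38 nm^2

24661.38


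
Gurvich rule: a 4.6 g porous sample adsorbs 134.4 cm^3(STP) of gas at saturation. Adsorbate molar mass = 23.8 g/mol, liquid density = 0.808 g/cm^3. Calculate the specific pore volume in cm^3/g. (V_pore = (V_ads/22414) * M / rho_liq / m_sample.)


Moles adsorbed n = V_ads / 22414 = 134.4 / 22414 = 5.996252e-03 mol
Liquid volume V_liq = n * M / rho_liq = 5.996252e-03 * 23.8 / 0.808 = 0.17662 cm^3
Specific pore volume V_pore = V_liq / m_sample = 0.17662 / 4.6
V_pore = 0.0384 cm^3/g

0.0384


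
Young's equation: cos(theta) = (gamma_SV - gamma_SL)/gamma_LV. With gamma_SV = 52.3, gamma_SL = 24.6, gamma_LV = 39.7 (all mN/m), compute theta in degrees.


cos(theta) = (gamma_SV - gamma_SL) / gamma_LV
cos(theta) = (52.3 - 24.6) / 39.7
cos(theta) = 0.697733
theta = arccos(0.697733) = 45.75 degrees

45.75


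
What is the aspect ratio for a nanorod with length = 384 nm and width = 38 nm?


Aspect ratio AR = length / diameter
AR = 384 / 38
AR = 10.11

10.11


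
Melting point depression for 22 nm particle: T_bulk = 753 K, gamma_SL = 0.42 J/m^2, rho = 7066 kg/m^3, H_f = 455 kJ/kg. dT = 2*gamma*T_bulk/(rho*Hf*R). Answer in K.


Radius R = 22/2 = 11 nm = 1.1e-08 m
Convert H_f = 455 kJ/kg = 455000 J/kg
dT = 2 * gamma_SL * T_bulk / (rho * H_f * R)
dT = 2 * 0.42 * 753 / (7066 * 455000 * 1.1e-08)
dT = 17.9 K

17.9


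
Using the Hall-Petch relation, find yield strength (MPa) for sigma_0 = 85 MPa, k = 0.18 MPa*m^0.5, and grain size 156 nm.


d = 156 nm = 1.56e-07 m
sqrt(d) = 0.0003949684
Hall-Petch contribution = k / sqrt(d) = 0.18 / 0.0003949684 = 455.7 MPa
sigma = sigma_0 + k/sqrt(d) = 85 + 455.7 = 540.7 MPa

540.7


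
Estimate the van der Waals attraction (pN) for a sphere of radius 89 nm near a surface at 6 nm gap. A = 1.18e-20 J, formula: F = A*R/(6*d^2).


Convert to SI: R = 89 nm = 8.9e-08 m, d = 6 nm = 6e-09 m
F = A * R / (6 * d^2)
F = 1.18e-20 * 8.9e-08 / (6 * (6e-09)^2)
F = 4.86204e-12 N = 4.862 pN

4.862


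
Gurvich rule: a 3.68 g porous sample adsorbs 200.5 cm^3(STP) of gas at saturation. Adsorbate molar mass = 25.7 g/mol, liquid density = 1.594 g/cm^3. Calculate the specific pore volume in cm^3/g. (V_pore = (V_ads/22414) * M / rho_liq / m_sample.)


Moles adsorbed n = V_ads / 22414 = 200.5 / 22414 = 8.945302e-03 mol
Liquid volume V_liq = n * M / rho_liq = 8.945302e-03 * 25.7 / 1.594 = 0.14422 cm^3
Specific pore volume V_pore = V_liq / m_sample = 0.14422 / 3.68
V_pore = 0.0392 cm^3/g

0.0392


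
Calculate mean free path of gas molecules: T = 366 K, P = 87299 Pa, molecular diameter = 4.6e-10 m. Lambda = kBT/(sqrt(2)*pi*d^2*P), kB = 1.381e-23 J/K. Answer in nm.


Mean free path: lambda = kB*T / (sqrt(2) * pi * d^2 * P)
lambda = 1.381e-23 * 366 / (sqrt(2) * pi * (4.6e-10)^2 * 87299)
lambda = 6.15864e-08 m
lambda = 61.59 nm

61.59


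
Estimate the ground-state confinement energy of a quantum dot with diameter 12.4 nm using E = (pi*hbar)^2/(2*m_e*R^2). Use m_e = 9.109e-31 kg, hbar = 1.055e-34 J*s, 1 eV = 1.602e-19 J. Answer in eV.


Radius R = 12.4/2 = 6.2 nm = 6.2e-09 m
E = (pi * 1.055e-34)^2 / (2 * 9.109e-31 * (6.2e-09)^2)
E(J) = 1.56863e-21
E = E(J) / 1.602e-19 = 0.0098 eV

0.0098


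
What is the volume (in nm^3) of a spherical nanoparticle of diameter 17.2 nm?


Radius r = 17.2/2 = 8.6 nm
Volume V = (4/3) * pi * r^3
V = (4/3) * pi * (8.6)^3
V = 2664.31 nm^3

2664.31


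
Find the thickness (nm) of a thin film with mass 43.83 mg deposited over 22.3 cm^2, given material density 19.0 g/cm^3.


Convert: m = 43.83 mg = 4.3830e-05 kg, A = 22.3 cm^2 = 2.2300e-03 m^2, rho = 19.0 g/cm^3 = 19000 kg/m^3
t = m / (A * rho)
t = 4.3830e-05 / (2.2300e-03 * 19000)
t = 1.0345e-06 m = 1034.5 nm

1034.5


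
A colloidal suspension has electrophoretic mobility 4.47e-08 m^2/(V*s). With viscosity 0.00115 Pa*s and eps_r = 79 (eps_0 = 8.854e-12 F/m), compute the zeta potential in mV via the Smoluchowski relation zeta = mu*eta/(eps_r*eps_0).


Smoluchowski equation: zeta = mu * eta / (eps_r * eps_0)
zeta = 4.47e-08 * 0.00115 / (79 * 8.854e-12)
zeta = 0.073492 V = 73.49 mV

73.49


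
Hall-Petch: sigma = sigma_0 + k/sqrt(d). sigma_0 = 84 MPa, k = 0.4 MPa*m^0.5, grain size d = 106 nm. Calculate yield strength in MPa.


d = 106 nm = 1.06e-07 m
sqrt(d) = 0.0003255764
Hall-Petch contribution = k / sqrt(d) = 0.4 / 0.0003255764 = 1228.6 MPa
sigma = sigma_0 + k/sqrt(d) = 84 + 1228.6 = 1312.6 MPa

1312.6


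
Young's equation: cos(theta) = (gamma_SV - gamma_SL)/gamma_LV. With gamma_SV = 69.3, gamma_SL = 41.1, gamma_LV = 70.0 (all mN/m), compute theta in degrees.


cos(theta) = (gamma_SV - gamma_SL) / gamma_LV
cos(theta) = (69.3 - 41.1) / 70.0
cos(theta) = 0.402857
theta = arccos(0.402857) = 66.24 degrees

66.24


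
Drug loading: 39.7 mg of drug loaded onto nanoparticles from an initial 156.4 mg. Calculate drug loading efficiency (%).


Drug loading efficiency = (drug loaded / drug initial) * 100
DLE = 39.7 / 156.4 * 100
DLE = 0.2538 * 100
DLE = 25.38%

25.38


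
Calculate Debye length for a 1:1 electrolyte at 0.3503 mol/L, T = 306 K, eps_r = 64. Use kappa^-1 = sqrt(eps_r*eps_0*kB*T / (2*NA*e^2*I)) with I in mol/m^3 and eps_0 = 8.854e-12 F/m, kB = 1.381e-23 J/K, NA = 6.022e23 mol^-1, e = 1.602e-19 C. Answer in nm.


Ionic strength I = 0.3503 * 1^2 * 1000 = 350.3 mol/m^3
kappa^-1 = sqrt(64 * 8.854e-12 * 1.381e-23 * 306 / (2 * 6.022e23 * (1.602e-19)^2 * 350.3))
kappa^-1 = 0.47 nm

0.47


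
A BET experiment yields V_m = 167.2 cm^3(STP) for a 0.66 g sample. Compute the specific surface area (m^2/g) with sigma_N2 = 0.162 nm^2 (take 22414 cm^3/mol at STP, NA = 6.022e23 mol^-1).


Number of moles in monolayer = V_m / 22414 = 167.2 / 22414 = 0.00745962
Number of molecules = moles * NA = 0.00745962 * 6.022e23
SA = molecules * sigma / mass
SA = (167.2 / 22414) * 6.022e23 * 0.162e-18 / 0.66
SA = 1102.6 m^2/g

1102.6


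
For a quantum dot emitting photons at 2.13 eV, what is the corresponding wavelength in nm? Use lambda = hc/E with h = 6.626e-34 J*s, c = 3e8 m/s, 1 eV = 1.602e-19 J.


Convert energy: E = 2.13 eV = 2.13 * 1.602e-19 = 3.41226e-19 J
lambda = h*c / E = 6.626e-34 * 3e8 / 3.41226e-19
lambda = 5.82546e-07 m = 582.5 nm

582.5


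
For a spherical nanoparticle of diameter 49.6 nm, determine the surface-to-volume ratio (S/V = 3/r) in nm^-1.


Radius r = 49.6/2 = 24.8 nm
S/V = 3 / r = 3 / 24.8
S/V = 0.121 nm^-1

0.121


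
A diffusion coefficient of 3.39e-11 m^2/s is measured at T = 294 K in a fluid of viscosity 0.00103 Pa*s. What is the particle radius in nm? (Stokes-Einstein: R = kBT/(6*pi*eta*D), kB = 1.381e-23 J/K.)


Stokes-Einstein: R = kB*T / (6*pi*eta*D)
R = 1.381e-23 * 294 / (6 * pi * 0.00103 * 3.39e-11)
R = 6.16883e-09 m = 6.17 nm

6.17


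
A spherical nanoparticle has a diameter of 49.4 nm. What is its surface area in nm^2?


Radius r = 49.4/2 = 24.7 nm
Surface area SA = 4 * pi * r^2
SA = 4 * pi * (24.7)^2
SA = 7666.62 nm^2

7666.62


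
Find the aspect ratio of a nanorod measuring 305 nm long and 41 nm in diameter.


Aspect ratio AR = length / diameter
AR = 305 / 41
AR = 7.44

7.44


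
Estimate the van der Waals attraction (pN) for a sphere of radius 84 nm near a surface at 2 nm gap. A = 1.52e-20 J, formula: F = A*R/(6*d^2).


Convert to SI: R = 84 nm = 8.4e-08 m, d = 2 nm = 2e-09 m
F = A * R / (6 * d^2)
F = 1.52e-20 * 8.4e-08 / (6 * (2e-09)^2)
F = 5.32e-11 N = 53.2 pN

53.2


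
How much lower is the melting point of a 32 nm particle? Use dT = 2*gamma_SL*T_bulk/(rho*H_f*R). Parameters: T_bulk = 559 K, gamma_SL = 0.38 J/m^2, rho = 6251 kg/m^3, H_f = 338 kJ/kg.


Radius R = 32/2 = 16 nm = 1.6e-08 m
Convert H_f = 338 kJ/kg = 338000 J/kg
dT = 2 * gamma_SL * T_bulk / (rho * H_f * R)
dT = 2 * 0.38 * 559 / (6251 * 338000 * 1.6e-08)
dT = 12.6 K

12.6


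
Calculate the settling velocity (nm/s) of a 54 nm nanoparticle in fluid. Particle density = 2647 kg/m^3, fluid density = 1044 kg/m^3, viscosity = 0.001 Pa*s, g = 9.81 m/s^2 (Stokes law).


Radius R = 54/2 nm = 2.7e-08 m
Density difference = 2647 - 1044 = 1603 kg/m^3
v = 2 * R^2 * (rho_p - rho_f) * g / (9 * eta)
v = 2 * (2.7e-08)^2 * 1603 * 9.81 / (9 * 0.001)
v = 2.54752e-09 m/s = 2.5475 nm/s

2.5475


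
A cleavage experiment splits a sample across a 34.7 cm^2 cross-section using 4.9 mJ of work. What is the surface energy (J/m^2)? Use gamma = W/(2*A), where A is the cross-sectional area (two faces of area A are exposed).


Convert: A = 34.7 cm^2 = 0.00347 m^2, W = 4.9 mJ = 0.0049 J
Cleaving exposes two faces of area A, so total new surface = 2*A and gamma = W / (2*A)
gamma = 0.0049 / (2 * 0.00347)
gamma = 0.706 J/m^2

0.706


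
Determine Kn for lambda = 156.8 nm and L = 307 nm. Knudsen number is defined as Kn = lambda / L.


Knudsen number Kn = lambda / L
Kn = 156.8 / 307
Kn = 0.5107

0.5107


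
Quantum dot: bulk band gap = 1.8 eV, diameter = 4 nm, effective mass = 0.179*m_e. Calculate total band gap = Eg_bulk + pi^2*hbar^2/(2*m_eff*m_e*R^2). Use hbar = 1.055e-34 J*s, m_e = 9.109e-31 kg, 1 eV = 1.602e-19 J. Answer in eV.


Radius R = 4/2 nm = 2e-09 m
Confinement energy dE = pi^2 * hbar^2 / (2 * m_eff * m_e * R^2)
dE = pi^2 * (1.055e-34)^2 / (2 * 0.179 * 9.109e-31 * (2e-09)^2) J, divided by 1.602e-19 J/eV
dE = 0.5257 eV
Total band gap = E_g(bulk) + dE = 1.8 + 0.5257 = 2.3257 eV

2.3257


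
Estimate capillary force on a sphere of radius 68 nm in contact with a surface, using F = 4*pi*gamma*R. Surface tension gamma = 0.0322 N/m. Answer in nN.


Convert radius: R = 68 nm = 6.8e-08 m
F = 4 * pi * gamma * R
F = 4 * pi * 0.0322 * 6.8e-08
F = 2.75153e-08 N = 27.5153 nN

27.5153


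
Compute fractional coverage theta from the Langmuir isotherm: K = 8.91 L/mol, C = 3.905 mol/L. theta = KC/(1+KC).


Langmuir isotherm: theta = K*C / (1 + K*C)
K*C = 8.91 * 3.905 = 34.79355
theta = 34.79355 / (1 + 34.79355) = 34.79355 / 35.79355
theta = 0.9721

0.9721


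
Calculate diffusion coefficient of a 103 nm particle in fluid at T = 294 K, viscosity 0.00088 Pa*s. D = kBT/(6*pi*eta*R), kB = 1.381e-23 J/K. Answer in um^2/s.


Radius R = 103/2 = 51.5 nm = 5.15e-08 m
D = kB*T / (6*pi*eta*R)
D = 1.381e-23 * 294 / (6 * pi * 0.00088 * 5.15e-08)
D = 4.7528e-12 m^2/s = 4.753 um^2/s

4.753


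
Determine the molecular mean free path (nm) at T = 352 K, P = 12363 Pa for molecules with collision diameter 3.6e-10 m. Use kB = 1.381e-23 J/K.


Mean free path: lambda = kB*T / (sqrt(2) * pi * d^2 * P)
lambda = 1.381e-23 * 352 / (sqrt(2) * pi * (3.6e-10)^2 * 12363)
lambda = 6.82877e-07 m
lambda = 682.88 nm

682.88


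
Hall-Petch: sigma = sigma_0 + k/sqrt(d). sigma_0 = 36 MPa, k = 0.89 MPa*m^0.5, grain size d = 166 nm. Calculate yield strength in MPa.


d = 166 nm = 1.66e-07 m
sqrt(d) = 0.000407431
Hall-Petch contribution = k / sqrt(d) = 0.89 / 0.000407431 = 2184.4 MPa
sigma = sigma_0 + k/sqrt(d) = 36 + 2184.4 = 2220.4 MPa

2220.4


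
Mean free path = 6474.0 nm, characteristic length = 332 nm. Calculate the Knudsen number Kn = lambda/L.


Knudsen number Kn = lambda / L
Kn = 6474.0 / 332
Kn = 19.5

19.5


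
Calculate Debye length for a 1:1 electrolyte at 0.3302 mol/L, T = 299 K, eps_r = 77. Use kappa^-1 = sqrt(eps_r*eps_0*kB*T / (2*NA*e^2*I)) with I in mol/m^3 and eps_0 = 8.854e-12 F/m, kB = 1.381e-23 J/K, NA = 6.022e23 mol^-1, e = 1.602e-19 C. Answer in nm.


Ionic strength I = 0.3302 * 1^2 * 1000 = 330.2 mol/m^3
kappa^-1 = sqrt(77 * 8.854e-12 * 1.381e-23 * 299 / (2 * 6.022e23 * (1.602e-19)^2 * 330.2))
kappa^-1 = 0.525 nm

0.525


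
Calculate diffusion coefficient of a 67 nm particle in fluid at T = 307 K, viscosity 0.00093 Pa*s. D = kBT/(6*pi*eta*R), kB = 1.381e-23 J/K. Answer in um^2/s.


Radius R = 67/2 = 33.5 nm = 3.35e-08 m
D = kB*T / (6*pi*eta*R)
D = 1.381e-23 * 307 / (6 * pi * 0.00093 * 3.35e-08)
D = 7.21943e-12 m^2/s = 7.219 um^2/s

7.219


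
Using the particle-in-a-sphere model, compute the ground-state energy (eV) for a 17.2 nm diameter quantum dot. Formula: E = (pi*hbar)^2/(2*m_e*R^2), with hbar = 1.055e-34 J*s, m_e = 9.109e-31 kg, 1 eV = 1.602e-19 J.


Radius R = 17.2/2 = 8.6 nm = 8.6e-09 m
E = (pi * 1.055e-34)^2 / (2 * 9.109e-31 * (8.6e-09)^2)
E(J) = 8.15281e-22
E = E(J) / 1.602e-19 = 0.0051 eV

0.0051


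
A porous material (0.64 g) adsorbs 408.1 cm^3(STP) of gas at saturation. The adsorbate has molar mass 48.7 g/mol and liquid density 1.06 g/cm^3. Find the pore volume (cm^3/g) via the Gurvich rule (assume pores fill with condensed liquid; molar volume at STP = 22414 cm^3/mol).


Moles adsorbed n = V_ads / 22414 = 408.1 / 22414 = 1.820737e-02 mol
Liquid volume V_liq = n * M / rho_liq = 1.820737e-02 * 48.7 / 1.06 = 0.83651 cm^3
Specific pore volume V_pore = V_liq / m_sample = 0.83651 / 0.64
V_pore = 1.307 cm^3/g

1.307


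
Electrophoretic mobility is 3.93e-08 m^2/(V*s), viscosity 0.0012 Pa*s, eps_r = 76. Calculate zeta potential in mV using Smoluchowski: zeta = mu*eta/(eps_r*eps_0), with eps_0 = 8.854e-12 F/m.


Smoluchowski equation: zeta = mu * eta / (eps_r * eps_0)
zeta = 3.93e-08 * 0.0012 / (76 * 8.854e-12)
zeta = 0.070084 V = 70.08 mV

70.08


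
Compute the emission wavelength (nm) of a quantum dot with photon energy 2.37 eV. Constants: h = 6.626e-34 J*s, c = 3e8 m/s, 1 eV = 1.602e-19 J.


Convert energy: E = 2.37 eV = 2.37 * 1.602e-19 = 3.79674e-19 J
lambda = h*c / E = 6.626e-34 * 3e8 / 3.79674e-19
lambda = 5.23554e-07 m = 523.6 nm

523.6


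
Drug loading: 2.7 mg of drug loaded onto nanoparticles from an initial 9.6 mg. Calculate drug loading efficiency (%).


Drug loading efficiency = (drug loaded / drug initial) * 100
DLE = 2.7 / 9.6 * 100
DLE = 0.2813 * 100
DLE = 28.13%

28.13


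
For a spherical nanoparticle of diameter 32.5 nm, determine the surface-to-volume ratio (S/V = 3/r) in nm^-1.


Radius r = 32.5/2 = 16.25 nm
S/V = 3 / r = 3 / 16.25
S/V = 0.1846 nm^-1

0.1846


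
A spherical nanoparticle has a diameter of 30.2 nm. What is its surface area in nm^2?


Radius r = 30.2/2 = 15.1 nm
Surface area SA = 4 * pi * r^2
SA = 4 * pi * (15.1)^2
SA = 2865.26 nm^2

2865.26


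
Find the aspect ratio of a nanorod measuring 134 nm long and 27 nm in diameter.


Aspect ratio AR = length / diameter
AR = 134 / 27
AR = 4.96

4.96


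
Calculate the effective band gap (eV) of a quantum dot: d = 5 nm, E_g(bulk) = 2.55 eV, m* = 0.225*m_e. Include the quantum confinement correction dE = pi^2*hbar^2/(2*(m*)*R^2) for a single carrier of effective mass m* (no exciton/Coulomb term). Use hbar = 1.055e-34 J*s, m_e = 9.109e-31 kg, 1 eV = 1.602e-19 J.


Radius R = 5/2 nm = 2.5e-09 m
Confinement energy dE = pi^2 * hbar^2 / (2 * m_eff * m_e * R^2)
dE = pi^2 * (1.055e-34)^2 / (2 * 0.225 * 9.109e-31 * (2.5e-09)^2) J, divided by 1.602e-19 J/eV
dE = 0.2677 eV
Total band gap = E_g(bulk) + dE = 2.55 + 0.2677 = 2.8177 eV

2.8177
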